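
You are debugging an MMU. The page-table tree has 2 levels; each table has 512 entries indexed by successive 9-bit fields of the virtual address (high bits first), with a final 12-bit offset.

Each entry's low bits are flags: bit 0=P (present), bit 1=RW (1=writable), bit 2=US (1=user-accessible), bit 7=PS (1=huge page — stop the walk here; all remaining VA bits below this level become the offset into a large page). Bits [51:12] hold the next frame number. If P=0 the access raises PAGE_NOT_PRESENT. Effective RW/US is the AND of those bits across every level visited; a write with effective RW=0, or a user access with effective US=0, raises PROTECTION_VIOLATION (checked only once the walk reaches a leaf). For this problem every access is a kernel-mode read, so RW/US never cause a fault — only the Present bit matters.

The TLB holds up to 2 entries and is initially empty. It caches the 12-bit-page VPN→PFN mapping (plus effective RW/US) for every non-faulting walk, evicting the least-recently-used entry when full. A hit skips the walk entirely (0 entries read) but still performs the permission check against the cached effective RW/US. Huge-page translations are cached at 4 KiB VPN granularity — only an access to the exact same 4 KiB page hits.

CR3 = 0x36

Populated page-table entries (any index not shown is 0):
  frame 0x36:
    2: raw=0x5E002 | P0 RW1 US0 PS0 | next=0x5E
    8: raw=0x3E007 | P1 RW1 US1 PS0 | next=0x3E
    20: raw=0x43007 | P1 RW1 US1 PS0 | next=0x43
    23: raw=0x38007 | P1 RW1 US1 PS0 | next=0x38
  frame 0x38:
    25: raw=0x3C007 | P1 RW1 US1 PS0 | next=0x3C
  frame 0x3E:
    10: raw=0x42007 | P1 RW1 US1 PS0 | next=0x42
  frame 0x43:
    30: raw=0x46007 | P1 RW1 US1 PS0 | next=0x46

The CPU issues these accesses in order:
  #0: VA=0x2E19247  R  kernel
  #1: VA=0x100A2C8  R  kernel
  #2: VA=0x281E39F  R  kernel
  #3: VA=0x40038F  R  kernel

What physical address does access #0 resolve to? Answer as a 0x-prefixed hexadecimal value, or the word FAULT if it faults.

Trace:
#0 VA=0x2E19247 (r,kernel):
  L0 @0x36[23] → 0x38007  P=1,RW=1,US=1,PS=0
  L1 @0x38[25] → 0x3C007  P=1,RW=1,US=1,PS=0
  ✓ 0x3C247  — 2 lookups
#1 VA=0x100A2C8 (r,kernel):
  L0 @0x36[8] → 0x3E007  P=1,RW=1,US=1,PS=0
  L1 @0x3E[10] → 0x42007  P=1,RW=1,US=1,PS=0
  ✓ 0x422C8  — 2 lookups
#2 VA=0x281E39F (r,kernel):
  L0 @0x36[20] → 0x43007  P=1,RW=1,US=1,PS=0
  L1 @0x43[30] → 0x46007  P=1,RW=1,US=1,PS=0
  ✓ 0x4639F  — 2 lookups
#3 VA=0x40038F (r,kernel):
  L0 @0x36[2] → 0x5E002  P=0,RW=1,US=0,PS=0
  ✗ PAGE_NOT_PRESENT  [1 reads]

Access #0 PA: 0x3C247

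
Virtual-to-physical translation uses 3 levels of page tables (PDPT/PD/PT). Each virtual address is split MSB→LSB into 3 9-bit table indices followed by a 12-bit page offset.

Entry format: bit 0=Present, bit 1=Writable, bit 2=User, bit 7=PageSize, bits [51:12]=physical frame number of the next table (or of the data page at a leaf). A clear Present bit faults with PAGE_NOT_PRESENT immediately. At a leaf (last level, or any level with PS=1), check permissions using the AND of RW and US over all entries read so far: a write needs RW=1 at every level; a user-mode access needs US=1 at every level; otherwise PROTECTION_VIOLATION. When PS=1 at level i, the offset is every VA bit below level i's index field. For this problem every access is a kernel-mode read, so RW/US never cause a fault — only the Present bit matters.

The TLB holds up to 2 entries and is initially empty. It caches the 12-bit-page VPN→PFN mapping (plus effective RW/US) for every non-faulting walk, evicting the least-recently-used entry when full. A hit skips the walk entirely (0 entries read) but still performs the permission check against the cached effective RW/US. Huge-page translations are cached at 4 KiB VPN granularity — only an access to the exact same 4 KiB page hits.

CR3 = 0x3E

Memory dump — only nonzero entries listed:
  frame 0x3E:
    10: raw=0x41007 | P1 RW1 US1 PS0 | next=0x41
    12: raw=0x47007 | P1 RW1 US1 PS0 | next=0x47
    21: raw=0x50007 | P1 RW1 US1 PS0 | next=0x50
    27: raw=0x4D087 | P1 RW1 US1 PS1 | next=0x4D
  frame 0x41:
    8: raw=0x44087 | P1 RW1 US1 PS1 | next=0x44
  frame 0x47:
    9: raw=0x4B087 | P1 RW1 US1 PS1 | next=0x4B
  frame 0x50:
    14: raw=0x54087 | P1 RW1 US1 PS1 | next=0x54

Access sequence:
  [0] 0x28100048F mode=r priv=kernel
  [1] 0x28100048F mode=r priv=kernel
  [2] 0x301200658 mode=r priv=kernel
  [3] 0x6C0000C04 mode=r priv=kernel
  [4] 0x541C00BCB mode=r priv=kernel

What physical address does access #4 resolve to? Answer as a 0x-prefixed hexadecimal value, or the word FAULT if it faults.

Trace:
#0 VA=0x28100048F (r,kernel):
  L0 @0x3E[10] → 0x41007  P=1,RW=1,US=1,PS=0
  L1 @0x41[8] → 0x44087  P=1,RW=1,US=1,PS=1
  → PA=0x4448F (huge @L1)  (2 entries read)
#1 VA=0x28100048F (r,kernel):
  TLB hit vpn=0x281000 → PA=0x4448F
#2 VA=0x301200658 (r,kernel):
  L0 @0x3E[12] → 0x47007  P=1,RW=1,US=1,PS=0
  L1 @0x47[9] → 0x4B087  P=1,RW=1,US=1,PS=1
  → PA=0x4B658 (huge @L1)  (2 entries read)
#3 VA=0x6C0000C04 (r,kernel):
  L0 @0x3E[27] → 0x4D087  P=1,RW=1,US=1,PS=1
  → PA=0x4DC04 (huge @L0)  (1 entries read)
#4 VA=0x541C00BCB (r,kernel):
  L0 @0x3E[21] → 0x50007  P=1,RW=1,US=1,PS=0
  L1 @0x50[14] → 0x54087  P=1,RW=1,US=1,PS=1
  → PA=0x54BCB (huge @L1)  (2 entries read)

Access #4 PA: 0x54BCB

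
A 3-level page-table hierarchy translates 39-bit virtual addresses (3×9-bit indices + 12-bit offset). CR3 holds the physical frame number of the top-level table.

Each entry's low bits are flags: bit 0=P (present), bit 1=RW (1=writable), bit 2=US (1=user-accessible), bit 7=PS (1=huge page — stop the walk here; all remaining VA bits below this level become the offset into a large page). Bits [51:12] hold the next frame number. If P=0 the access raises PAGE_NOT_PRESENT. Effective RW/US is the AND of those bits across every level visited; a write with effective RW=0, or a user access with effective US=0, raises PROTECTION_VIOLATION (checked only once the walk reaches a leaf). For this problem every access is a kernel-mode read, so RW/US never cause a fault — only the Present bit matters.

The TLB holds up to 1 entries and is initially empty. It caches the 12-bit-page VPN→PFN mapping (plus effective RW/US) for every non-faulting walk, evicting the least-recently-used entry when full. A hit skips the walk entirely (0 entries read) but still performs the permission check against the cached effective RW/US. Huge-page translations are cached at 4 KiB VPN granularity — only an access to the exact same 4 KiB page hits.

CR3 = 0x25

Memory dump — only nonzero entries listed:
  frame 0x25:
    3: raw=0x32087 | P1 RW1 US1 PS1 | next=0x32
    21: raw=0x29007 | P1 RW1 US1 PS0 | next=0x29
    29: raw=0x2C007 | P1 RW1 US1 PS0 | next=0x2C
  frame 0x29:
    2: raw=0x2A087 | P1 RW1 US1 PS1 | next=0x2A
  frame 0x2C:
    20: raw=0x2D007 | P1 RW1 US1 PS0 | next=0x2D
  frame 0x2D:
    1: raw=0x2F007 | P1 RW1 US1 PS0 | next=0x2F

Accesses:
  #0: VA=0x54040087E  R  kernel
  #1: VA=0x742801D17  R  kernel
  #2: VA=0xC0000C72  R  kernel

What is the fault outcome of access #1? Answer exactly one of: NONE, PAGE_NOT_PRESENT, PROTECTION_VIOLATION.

Walk each access:
#0 VA=0x54040087E (r,kernel):
  lvl0: tbl 0x25, slot 21 ⇒ 0x29007 (P1/RW1/US1/PS0)
  lvl1: tbl 0x29, slot 2 ⇒ 0x2A087 (P1/RW1/US1/PS1)
  ✓ 0x2A87E (huge @L1)  — 2 lookups
#1 VA=0x742801D17 (r,kernel):
  lvl0: tbl 0x25, slot 29 ⇒ 0x2C007 (P1/RW1/US1/PS0)
  lvl1: tbl 0x2C, slot 20 ⇒ 0x2D007 (P1/RW1/US1/PS0)
  lvl2: tbl 0x2D, slot 1 ⇒ 0x2F007 (P1/RW1/US1/PS0)
  ✓ 0x2FD17  — 3 lookups
#2 VA=0xC0000C72 (r,kernel):
  lvl0: tbl 0x25, slot 3 ⇒ 0x32087 (P1/RW1/US1/PS1)
  ✓ 0x32C72 (huge @L0)  — 1 lookups

Access #1 fault: NONE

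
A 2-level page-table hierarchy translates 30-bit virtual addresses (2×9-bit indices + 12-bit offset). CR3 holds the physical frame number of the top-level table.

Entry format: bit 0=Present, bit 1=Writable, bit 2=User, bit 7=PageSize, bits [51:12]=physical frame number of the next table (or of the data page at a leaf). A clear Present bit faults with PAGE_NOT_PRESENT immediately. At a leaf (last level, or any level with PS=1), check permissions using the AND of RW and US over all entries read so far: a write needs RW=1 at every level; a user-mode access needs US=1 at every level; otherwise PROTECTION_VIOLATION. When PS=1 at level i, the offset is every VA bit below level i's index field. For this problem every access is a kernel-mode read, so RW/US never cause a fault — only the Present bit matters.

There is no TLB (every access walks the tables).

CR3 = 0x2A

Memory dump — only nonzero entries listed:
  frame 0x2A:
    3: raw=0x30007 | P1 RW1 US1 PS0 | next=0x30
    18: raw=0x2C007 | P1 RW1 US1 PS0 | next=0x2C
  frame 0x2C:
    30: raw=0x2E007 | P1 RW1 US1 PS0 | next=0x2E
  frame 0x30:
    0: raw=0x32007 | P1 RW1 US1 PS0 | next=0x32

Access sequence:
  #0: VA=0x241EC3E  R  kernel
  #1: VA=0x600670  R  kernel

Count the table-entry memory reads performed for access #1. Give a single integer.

Trace:
#0 VA=0x241EC3E (r,kernel):
  lvl0: tbl 0x2A, slot 18 ⇒ 0x2C007 (P1/RW1/US1/PS0)
  lvl1: tbl 0x2C, slot 30 ⇒ 0x2E007 (P1/RW1/US1/PS0)
  ⇒ phys 0x2EC3E  [2 reads]
#1 VA=0x600670 (r,kernel):
  lvl0: tbl 0x2A, slot 3 ⇒ 0x30007 (P1/RW1/US1/PS0)
  lvl1: tbl 0x30, slot 0 ⇒ 0x32007 (P1/RW1/US1/PS0)
  ⇒ phys 0x32670  [2 reads]

Entries read for #1: 2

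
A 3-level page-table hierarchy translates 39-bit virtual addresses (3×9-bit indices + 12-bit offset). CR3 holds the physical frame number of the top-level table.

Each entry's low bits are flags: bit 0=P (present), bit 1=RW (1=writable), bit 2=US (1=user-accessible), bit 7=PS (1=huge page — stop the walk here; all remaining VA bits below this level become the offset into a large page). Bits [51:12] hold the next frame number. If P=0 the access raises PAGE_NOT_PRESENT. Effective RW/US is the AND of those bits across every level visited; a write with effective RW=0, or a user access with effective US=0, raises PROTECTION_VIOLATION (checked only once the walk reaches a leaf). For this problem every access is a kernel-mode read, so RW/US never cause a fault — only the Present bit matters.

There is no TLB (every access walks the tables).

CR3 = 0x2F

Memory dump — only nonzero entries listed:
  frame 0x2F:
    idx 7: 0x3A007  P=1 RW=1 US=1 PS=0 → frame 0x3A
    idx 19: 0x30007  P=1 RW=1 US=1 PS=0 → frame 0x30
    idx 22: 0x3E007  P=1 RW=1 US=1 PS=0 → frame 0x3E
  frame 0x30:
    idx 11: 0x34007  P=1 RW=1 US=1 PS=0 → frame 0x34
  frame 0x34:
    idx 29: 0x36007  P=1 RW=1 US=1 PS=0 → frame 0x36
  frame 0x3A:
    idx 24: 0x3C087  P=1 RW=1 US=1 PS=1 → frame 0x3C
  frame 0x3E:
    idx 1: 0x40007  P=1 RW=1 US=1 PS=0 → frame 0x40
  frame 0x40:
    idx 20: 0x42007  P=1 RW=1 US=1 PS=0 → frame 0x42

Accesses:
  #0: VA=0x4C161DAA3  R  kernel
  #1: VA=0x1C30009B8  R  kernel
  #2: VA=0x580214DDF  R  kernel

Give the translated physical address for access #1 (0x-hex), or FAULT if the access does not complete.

Walk each access:
#0 VA=0x4C161DAA3 (r,kernel):
  lvl0: tbl 0x2F, slot 19 ⇒ 0x30007 (P1/RW1/US1/PS0)
  lvl1: tbl 0x30, slot 11 ⇒ 0x34007 (P1/RW1/US1/PS0)
  lvl2: tbl 0x34, slot 29 ⇒ 0x36007 (P1/RW1/US1/PS0)
  ⇒ phys 0x36AA3  [3 reads]
#1 VA=0x1C30009B8 (r,kernel):
  lvl0: tbl 0x2F, slot 7 ⇒ 0x3A007 (P1/RW1/US1/PS0)
  lvl1: tbl 0x3A, slot 24 ⇒ 0x3C087 (P1/RW1/US1/PS1)
  ⇒ phys 0x3C9B8 (huge @L1)  [2 reads]
#2 VA=0x580214DDF (r,kernel):
  lvl0: tbl 0x2F, slot 22 ⇒ 0x3E007 (P1/RW1/US1/PS0)
  lvl1: tbl 0x3E, slot 1 ⇒ 0x40007 (P1/RW1/US1/PS0)
  lvl2: tbl 0x40, slot 20 ⇒ 0x42007 (P1/RW1/US1/PS0)
  ⇒ phys 0x42DDF  [3 reads]

Access #1 PA: 0x3C9B8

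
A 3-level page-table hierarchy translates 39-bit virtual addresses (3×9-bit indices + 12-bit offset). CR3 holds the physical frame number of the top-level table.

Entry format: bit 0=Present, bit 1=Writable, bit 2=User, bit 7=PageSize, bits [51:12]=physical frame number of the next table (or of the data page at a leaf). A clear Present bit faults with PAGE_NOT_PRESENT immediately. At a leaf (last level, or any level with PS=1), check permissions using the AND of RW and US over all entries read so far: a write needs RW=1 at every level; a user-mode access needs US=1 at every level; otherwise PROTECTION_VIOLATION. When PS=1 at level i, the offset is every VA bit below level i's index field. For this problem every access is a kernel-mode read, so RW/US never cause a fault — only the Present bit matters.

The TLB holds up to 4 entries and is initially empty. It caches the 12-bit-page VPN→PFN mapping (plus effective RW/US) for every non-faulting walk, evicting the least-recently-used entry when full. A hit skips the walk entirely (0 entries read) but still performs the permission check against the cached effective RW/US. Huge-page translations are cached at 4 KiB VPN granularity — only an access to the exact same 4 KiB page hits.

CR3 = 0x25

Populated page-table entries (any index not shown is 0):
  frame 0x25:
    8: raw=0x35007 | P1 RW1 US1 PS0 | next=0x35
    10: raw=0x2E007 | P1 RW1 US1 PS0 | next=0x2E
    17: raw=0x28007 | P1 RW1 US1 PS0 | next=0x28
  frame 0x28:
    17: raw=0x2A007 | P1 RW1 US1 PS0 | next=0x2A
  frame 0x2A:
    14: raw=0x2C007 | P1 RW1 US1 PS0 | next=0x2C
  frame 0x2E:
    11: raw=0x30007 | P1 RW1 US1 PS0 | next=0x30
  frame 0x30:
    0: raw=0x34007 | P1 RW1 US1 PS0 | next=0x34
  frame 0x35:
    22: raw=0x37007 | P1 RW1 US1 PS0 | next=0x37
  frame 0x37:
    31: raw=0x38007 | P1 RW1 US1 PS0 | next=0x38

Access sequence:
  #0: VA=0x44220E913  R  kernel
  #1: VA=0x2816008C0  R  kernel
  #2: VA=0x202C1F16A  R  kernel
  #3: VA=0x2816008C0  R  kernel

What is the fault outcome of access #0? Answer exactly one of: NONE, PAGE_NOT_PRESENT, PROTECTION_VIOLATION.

Per-access translation:
#0 VA=0x44220E913 (r,kernel):
  [0] read 0x25 idx=17: raw=0x28007 flags P=1 W=1 U=1 S=0
  [1] read 0x28 idx=17: raw=0x2A007 flags P=1 W=1 U=1 S=0
  [2] read 0x2A idx=14: raw=0x2C007 flags P=1 W=1 U=1 S=0
  ⇒ phys 0x2C913  [3 reads]
#1 VA=0x2816008C0 (r,kernel):
  [0] read 0x25 idx=10: raw=0x2E007 flags P=1 W=1 U=1 S=0
  [1] read 0x2E idx=11: raw=0x30007 flags P=1 W=1 U=1 S=0
  [2] read 0x30 idx=0: raw=0x34007 flags P=1 W=1 U=1 S=0
  ⇒ phys 0x348C0  [3 reads]
#2 VA=0x202C1F16A (r,kernel):
  [0] read 0x25 idx=8: raw=0x35007 flags P=1 W=1 U=1 S=0
  [1] read 0x35 idx=22: raw=0x37007 flags P=1 W=1 U=1 S=0
  [2] read 0x37 idx=31: raw=0x38007 flags P=1 W=1 U=1 S=0
  ⇒ phys 0x3816A  [3 reads]
#3 VA=0x2816008C0 (r,kernel):
  TLB hit vpn=0x281600 → PA=0x348C0

Access #0 fault: NONE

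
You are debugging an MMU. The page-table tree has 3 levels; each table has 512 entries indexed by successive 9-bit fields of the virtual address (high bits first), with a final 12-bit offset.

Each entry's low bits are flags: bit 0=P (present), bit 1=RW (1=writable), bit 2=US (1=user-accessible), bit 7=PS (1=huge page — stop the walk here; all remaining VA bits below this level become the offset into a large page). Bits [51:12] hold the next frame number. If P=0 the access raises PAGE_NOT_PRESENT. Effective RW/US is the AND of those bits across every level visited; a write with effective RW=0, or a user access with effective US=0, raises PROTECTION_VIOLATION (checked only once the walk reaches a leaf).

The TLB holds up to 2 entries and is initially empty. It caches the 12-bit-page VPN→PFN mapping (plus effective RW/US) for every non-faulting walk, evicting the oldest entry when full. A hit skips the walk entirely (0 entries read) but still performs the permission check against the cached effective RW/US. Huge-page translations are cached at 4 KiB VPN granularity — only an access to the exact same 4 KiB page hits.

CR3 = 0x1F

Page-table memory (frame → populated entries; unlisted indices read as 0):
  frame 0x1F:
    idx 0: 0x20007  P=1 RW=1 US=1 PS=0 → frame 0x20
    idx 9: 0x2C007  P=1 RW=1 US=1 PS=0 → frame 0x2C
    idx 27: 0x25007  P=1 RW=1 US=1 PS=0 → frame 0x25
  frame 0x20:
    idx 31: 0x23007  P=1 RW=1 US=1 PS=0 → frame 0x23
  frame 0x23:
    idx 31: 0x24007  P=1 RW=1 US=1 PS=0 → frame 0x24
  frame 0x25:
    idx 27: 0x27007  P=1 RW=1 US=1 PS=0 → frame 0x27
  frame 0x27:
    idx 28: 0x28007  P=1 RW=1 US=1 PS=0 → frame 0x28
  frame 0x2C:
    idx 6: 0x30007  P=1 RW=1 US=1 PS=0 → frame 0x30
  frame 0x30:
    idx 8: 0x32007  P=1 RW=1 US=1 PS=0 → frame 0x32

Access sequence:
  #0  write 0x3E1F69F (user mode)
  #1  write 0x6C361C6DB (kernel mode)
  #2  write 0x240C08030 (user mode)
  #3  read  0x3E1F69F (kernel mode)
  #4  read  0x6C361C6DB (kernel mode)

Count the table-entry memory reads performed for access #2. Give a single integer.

Walk each access:
#0 VA=0x3E1F69F (w,user):
  lvl0: tbl 0x1F, slot 0 ⇒ 0x20007 (P1/RW1/US1/PS0)
  lvl1: tbl 0x20, slot 31 ⇒ 0x23007 (P1/RW1/US1/PS0)
  lvl2: tbl 0x23, slot 31 ⇒ 0x24007 (P1/RW1/US1/PS0)
  ⇒ phys 0x2469F  [3 reads]
#1 VA=0x6C361C6DB (w,kernel):
  lvl0: tbl 0x1F, slot 27 ⇒ 0x25007 (P1/RW1/US1/PS0)
  lvl1: tbl 0x25, slot 27 ⇒ 0x27007 (P1/RW1/US1/PS0)
  lvl2: tbl 0x27, slot 28 ⇒ 0x28007 (P1/RW1/US1/PS0)
  ⇒ phys 0x286DB  [3 reads]
#2 VA=0x240C08030 (w,user):
  lvl0: tbl 0x1F, slot 9 ⇒ 0x2C007 (P1/RW1/US1/PS0)
  lvl1: tbl 0x2C, slot 6 ⇒ 0x30007 (P1/RW1/US1/PS0)
  lvl2: tbl 0x30, slot 8 ⇒ 0x32007 (P1/RW1/US1/PS0)
  ⇒ phys 0x32030  [3 reads]
#3 VA=0x3E1F69F (r,kernel):
  lvl0: tbl 0x1F, slot 0 ⇒ 0x20007 (P1/RW1/US1/PS0)
  lvl1: tbl 0x20, slot 31 ⇒ 0x23007 (P1/RW1/US1/PS0)
  lvl2: tbl 0x23, slot 31 ⇒ 0x24007 (P1/RW1/US1/PS0)
  ⇒ phys 0x2469F  [3 reads]
#4 VA=0x6C361C6DB (r,kernel):
  lvl0: tbl 0x1F, slot 27 ⇒ 0x25007 (P1/RW1/US1/PS0)
  lvl1: tbl 0x25, slot 27 ⇒ 0x27007 (P1/RW1/US1/PS0)
  lvl2: tbl 0x27, slot 28 ⇒ 0x28007 (P1/RW1/US1/PS0)
  ⇒ phys 0x286DB  [3 reads]

Entries read for #2: 3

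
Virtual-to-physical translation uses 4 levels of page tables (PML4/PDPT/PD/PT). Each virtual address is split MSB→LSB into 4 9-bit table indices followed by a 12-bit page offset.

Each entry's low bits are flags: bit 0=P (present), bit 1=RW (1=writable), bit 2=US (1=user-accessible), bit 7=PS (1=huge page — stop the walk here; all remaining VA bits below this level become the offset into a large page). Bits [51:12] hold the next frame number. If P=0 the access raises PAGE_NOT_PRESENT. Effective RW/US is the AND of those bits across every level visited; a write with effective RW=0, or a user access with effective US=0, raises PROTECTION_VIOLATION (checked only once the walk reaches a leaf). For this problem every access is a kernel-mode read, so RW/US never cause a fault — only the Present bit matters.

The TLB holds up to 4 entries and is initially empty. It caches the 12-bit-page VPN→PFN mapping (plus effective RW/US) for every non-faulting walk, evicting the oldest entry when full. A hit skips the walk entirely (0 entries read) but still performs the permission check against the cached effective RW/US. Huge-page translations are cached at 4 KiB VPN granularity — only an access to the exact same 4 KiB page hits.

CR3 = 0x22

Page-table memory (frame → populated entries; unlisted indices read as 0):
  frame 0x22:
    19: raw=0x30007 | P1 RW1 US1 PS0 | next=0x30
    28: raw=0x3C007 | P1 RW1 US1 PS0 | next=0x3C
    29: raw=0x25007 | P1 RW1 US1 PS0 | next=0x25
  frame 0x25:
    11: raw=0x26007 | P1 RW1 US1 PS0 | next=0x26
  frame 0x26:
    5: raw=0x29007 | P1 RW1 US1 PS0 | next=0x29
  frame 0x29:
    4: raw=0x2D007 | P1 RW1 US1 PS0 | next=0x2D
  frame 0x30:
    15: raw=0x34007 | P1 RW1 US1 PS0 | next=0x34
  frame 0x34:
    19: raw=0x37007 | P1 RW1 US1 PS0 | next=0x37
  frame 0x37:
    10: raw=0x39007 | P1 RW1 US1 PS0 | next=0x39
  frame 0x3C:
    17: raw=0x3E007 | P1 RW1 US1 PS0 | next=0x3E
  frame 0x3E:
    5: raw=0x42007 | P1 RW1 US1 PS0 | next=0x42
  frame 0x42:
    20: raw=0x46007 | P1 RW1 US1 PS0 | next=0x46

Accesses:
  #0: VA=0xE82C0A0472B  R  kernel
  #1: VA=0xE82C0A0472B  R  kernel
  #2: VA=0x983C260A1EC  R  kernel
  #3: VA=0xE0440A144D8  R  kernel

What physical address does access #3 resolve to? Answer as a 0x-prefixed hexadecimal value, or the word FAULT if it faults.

Trace:
#0 VA=0xE82C0A0472B (r,kernel):
  lvl0: tbl 0x22, slot 29 ⇒ 0x25007 (P1/RW1/US1/PS0)
  lvl1: tbl 0x25, slot 11 ⇒ 0x26007 (P1/RW1/US1/PS0)
  lvl2: tbl 0x26, slot 5 ⇒ 0x29007 (P1/RW1/US1/PS0)
  lvl3: tbl 0x29, slot 4 ⇒ 0x2D007 (P1/RW1/US1/PS0)
  → PA=0x2D72B  (4 entries read)
#1 VA=0xE82C0A0472B (r,kernel):
  TLB hit vpn=0xE82C0A04 → PA=0x2D72B
#2 VA=0x983C260A1EC (r,kernel):
  lvl0: tbl 0x22, slot 19 ⇒ 0x30007 (P1/RW1/US1/PS0)
  lvl1: tbl 0x30, slot 15 ⇒ 0x34007 (P1/RW1/US1/PS0)
  lvl2: tbl 0x34, slot 19 ⇒ 0x37007 (P1/RW1/US1/PS0)
  lvl3: tbl 0x37, slot 10 ⇒ 0x39007 (P1/RW1/US1/PS0)
  → PA=0x391EC  (4 entries read)
#3 VA=0xE0440A144D8 (r,kernel):
  lvl0: tbl 0x22, slot 28 ⇒ 0x3C007 (P1/RW1/US1/PS0)
  lvl1: tbl 0x3C, slot 17 ⇒ 0x3E007 (P1/RW1/US1/PS0)
  lvl2: tbl 0x3E, slot 5 ⇒ 0x42007 (P1/RW1/US1/PS0)
  lvl3: tbl 0x42, slot 20 ⇒ 0x46007 (P1/RW1/US1/PS0)
  → PA=0x464D8  (4 entries read)

Access #3 PA: 0x464D8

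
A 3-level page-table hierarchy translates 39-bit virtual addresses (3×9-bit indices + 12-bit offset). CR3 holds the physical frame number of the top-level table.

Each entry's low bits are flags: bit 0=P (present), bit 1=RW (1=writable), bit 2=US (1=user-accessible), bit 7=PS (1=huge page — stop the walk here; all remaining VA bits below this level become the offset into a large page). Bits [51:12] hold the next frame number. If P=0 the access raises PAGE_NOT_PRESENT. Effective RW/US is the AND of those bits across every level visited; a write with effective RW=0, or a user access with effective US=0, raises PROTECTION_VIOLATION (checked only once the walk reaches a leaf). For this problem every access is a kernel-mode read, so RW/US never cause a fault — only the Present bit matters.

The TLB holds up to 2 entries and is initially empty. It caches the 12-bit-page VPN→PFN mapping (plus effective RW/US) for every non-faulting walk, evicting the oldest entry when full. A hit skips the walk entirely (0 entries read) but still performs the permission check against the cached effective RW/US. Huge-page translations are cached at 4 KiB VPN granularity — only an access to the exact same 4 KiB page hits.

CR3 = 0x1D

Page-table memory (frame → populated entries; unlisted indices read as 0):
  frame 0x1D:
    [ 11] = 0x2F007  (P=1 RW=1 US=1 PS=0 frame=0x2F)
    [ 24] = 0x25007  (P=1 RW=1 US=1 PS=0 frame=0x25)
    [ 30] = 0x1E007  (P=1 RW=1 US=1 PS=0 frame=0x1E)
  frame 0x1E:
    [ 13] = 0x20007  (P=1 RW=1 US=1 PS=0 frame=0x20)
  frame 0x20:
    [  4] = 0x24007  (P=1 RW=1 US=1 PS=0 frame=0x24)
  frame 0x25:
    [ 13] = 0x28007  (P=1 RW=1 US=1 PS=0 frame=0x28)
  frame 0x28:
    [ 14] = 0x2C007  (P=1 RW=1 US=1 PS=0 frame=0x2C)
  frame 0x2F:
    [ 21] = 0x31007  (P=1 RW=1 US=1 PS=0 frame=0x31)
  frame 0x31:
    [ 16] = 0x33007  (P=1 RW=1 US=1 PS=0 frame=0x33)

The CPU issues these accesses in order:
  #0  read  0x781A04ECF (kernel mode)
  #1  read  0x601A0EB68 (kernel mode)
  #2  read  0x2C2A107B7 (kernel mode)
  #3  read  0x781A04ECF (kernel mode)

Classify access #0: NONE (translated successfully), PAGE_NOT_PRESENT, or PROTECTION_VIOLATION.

Per-access translation:
#0 VA=0x781A04ECF (r,kernel):
  lvl0: tbl 0x1D, slot 30 ⇒ 0x1E007 (P1/RW1/US1/PS0)
  lvl1: tbl 0x1E, slot 13 ⇒ 0x20007 (P1/RW1/US1/PS0)
  lvl2: tbl 0x20, slot 4 ⇒ 0x24007 (P1/RW1/US1/PS0)
  ⇒ phys 0x24ECF  [3 reads]
#1 VA=0x601A0EB68 (r,kernel):
  lvl0: tbl 0x1D, slot 24 ⇒ 0x25007 (P1/RW1/US1/PS0)
  lvl1: tbl 0x25, slot 13 ⇒ 0x28007 (P1/RW1/US1/PS0)
  lvl2: tbl 0x28, slot 14 ⇒ 0x2C007 (P1/RW1/US1/PS0)
  ⇒ phys 0x2CB68  [3 reads]
#2 VA=0x2C2A107B7 (r,kernel):
  lvl0: tbl 0x1D, slot 11 ⇒ 0x2F007 (P1/RW1/US1/PS0)
  lvl1: tbl 0x2F, slot 21 ⇒ 0x31007 (P1/RW1/US1/PS0)
  lvl2: tbl 0x31, slot 16 ⇒ 0x33007 (P1/RW1/US1/PS0)
  ⇒ phys 0x337B7  [3 reads]
#3 VA=0x781A04ECF (r,kernel):
  lvl0: tbl 0x1D, slot 30 ⇒ 0x1E007 (P1/RW1/US1/PS0)
  lvl1: tbl 0x1E, slot 13 ⇒ 0x20007 (P1/RW1/US1/PS0)
  lvl2: tbl 0x20, slot 4 ⇒ 0x24007 (P1/RW1/US1/PS0)
  ⇒ phys 0x24ECF  [3 reads]

Access #0 fault: NONE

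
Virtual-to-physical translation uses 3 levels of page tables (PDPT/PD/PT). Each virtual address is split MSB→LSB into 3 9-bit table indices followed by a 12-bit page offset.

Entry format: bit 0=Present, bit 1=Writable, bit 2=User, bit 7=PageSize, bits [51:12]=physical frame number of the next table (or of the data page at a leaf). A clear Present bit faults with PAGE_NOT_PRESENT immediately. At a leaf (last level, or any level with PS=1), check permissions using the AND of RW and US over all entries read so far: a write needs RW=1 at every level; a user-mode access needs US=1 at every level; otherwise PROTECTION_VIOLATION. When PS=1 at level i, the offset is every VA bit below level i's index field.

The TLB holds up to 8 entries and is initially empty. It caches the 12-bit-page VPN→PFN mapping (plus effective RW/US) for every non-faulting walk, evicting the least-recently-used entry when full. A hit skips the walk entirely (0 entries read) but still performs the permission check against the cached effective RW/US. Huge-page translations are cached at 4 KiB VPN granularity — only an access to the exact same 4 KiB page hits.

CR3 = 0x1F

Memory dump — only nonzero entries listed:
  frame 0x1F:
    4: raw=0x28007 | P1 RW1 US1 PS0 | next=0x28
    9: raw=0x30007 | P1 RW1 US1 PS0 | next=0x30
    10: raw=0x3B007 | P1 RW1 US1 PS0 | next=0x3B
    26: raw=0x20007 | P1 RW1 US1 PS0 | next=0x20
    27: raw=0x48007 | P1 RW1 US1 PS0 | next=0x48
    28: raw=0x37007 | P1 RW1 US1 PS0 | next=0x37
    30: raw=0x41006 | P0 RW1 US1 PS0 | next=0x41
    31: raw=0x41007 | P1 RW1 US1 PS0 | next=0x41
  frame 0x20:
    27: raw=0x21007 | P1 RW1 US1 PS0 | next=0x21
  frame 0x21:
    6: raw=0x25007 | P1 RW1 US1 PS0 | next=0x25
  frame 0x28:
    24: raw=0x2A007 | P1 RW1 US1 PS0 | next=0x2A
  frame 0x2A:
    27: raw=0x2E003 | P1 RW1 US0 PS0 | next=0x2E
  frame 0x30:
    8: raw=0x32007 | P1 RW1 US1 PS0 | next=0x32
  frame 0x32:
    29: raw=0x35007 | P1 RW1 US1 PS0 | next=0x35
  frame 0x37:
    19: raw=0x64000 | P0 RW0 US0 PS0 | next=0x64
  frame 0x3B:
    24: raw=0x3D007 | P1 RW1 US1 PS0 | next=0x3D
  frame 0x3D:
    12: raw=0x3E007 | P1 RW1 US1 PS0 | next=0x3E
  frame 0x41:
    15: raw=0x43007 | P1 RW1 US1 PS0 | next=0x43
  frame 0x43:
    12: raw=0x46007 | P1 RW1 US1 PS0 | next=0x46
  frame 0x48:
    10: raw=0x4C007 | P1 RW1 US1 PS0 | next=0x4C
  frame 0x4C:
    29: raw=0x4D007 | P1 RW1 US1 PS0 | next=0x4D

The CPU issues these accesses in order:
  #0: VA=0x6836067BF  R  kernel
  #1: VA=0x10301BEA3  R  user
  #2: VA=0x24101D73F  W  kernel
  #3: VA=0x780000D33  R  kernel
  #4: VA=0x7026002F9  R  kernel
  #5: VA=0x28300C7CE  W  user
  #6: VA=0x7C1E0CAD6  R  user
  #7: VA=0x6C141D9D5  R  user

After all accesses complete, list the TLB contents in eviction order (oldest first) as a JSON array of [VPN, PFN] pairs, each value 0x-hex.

Trace:
#0 VA=0x6836067BF (r,kernel):
  [0] read 0x1F idx=26: raw=0x20007 flags P=1 W=1 U=1 S=0
  [1] read 0x20 idx=27: raw=0x21007 flags P=1 W=1 U=1 S=0
  [2] read 0x21 idx=6: raw=0x25007 flags P=1 W=1 U=1 S=0
  ✓ 0x257BF  — 3 lookups
#1 VA=0x10301BEA3 (r,user):
  [0] read 0x1F idx=4: raw=0x28007 flags P=1 W=1 U=1 S=0
  [1] read 0x28 idx=24: raw=0x2A007 flags P=1 W=1 U=1 S=0
  [2] read 0x2A idx=27: raw=0x2E003 flags P=1 W=1 U=0 S=0
  ✗ PROTECTION_VIOLATION  [3 reads]
#2 VA=0x24101D73F (w,kernel):
  [0] read 0x1F idx=9: raw=0x30007 flags P=1 W=1 U=1 S=0
  [1] read 0x30 idx=8: raw=0x32007 flags P=1 W=1 U=1 S=0
  [2] read 0x32 idx=29: raw=0x35007 flags P=1 W=1 U=1 S=0
  ✓ 0x3573F  — 3 lookups
#3 VA=0x780000D33 (r,kernel):
  [0] read 0x1F idx=30: raw=0x41006 flags P=0 W=1 U=1 S=0
  ✗ PAGE_NOT_PRESENT  [1 reads]
#4 VA=0x7026002F9 (r,kernel):
  [0] read 0x1F idx=28: raw=0x37007 flags P=1 W=1 U=1 S=0
  [1] read 0x37 idx=19: raw=0x64000 flags P=0 W=0 U=0 S=0
  ✗ PAGE_NOT_PRESENT  [2 reads]
#5 VA=0x28300C7CE (w,user):
  [0] read 0x1F idx=10: raw=0x3B007 flags P=1 W=1 U=1 S=0
  [1] read 0x3B idx=24: raw=0x3D007 flags P=1 W=1 U=1 S=0
  [2] read 0x3D idx=12: raw=0x3E007 flags P=1 W=1 U=1 S=0
  ✓ 0x3E7CE  — 3 lookups
#6 VA=0x7C1E0CAD6 (r,user):
  [0] read 0x1F idx=31: raw=0x41007 flags P=1 W=1 U=1 S=0
  [1] read 0x41 idx=15: raw=0x43007 flags P=1 W=1 U=1 S=0
  [2] read 0x43 idx=12: raw=0x46007 flags P=1 W=1 U=1 S=0
  ✓ 0x46AD6  — 3 lookups
#7 VA=0x6C141D9D5 (r,user):
  [0] read 0x1F idx=27: raw=0x48007 flags P=1 W=1 U=1 S=0
  [1] read 0x48 idx=10: raw=0x4C007 flags P=1 W=1 U=1 S=0
  [2] read 0x4C idx=29: raw=0x4D007 flags P=1 W=1 U=1 S=0
  ✓ 0x4D9D5  — 3 lookups

TLB: [["0x683606", "0x25"], ["0x24101D", "0x35"], ["0x28300C", "0x3E"], ["0x7C1E0C", "0x46"], ["0x6C141D", "0x4D"]]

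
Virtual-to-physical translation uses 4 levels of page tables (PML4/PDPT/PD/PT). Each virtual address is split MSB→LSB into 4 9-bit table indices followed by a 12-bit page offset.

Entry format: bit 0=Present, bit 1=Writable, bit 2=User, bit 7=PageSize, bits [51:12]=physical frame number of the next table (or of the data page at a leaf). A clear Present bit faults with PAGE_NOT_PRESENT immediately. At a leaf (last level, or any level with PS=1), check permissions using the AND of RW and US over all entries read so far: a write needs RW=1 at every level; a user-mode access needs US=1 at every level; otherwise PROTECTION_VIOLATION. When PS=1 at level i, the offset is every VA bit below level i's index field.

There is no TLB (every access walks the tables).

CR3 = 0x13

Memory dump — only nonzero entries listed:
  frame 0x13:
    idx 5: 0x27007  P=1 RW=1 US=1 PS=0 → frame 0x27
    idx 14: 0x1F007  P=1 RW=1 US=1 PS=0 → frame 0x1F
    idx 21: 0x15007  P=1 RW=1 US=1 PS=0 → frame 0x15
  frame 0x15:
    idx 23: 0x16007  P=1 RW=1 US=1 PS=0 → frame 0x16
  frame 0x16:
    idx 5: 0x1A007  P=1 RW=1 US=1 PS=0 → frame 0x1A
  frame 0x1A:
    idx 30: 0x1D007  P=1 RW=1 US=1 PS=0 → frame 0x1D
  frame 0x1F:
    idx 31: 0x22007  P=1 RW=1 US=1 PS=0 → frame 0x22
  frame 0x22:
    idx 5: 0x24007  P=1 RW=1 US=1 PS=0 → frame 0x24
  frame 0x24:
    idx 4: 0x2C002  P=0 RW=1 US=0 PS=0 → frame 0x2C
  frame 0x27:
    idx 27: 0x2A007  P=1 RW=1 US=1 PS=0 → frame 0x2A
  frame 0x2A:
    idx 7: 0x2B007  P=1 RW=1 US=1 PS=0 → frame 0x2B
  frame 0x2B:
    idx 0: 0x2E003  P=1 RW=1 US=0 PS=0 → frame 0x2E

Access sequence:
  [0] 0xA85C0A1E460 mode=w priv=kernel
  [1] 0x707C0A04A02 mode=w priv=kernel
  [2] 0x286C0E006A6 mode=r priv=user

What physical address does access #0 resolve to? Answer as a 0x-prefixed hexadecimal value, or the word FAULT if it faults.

Trace:
#0 VA=0xA85C0A1E460 (w,kernel):
  lvl0: tbl 0x13, slot 21 ⇒ 0x15007 (P1/RW1/US1/PS0)
  lvl1: tbl 0x15, slot 23 ⇒ 0x16007 (P1/RW1/US1/PS0)
  lvl2: tbl 0x16, slot 5 ⇒ 0x1A007 (P1/RW1/US1/PS0)
  lvl3: tbl 0x1A, slot 30 ⇒ 0x1D007 (P1/RW1/US1/PS0)
  ✓ 0x1D460  — 4 lookups
#1 VA=0x707C0A04A02 (w,kernel):
  lvl0: tbl 0x13, slot 14 ⇒ 0x1F007 (P1/RW1/US1/PS0)
  lvl1: tbl 0x1F, slot 31 ⇒ 0x22007 (P1/RW1/US1/PS0)
  lvl2: tbl 0x22, slot 5 ⇒ 0x24007 (P1/RW1/US1/PS0)
  lvl3: tbl 0x24, slot 4 ⇒ 0x2C002 (P0/RW1/US0/PS0)
  → PAGE_NOT_PRESENT  (4 entries read)
#2 VA=0x286C0E006A6 (r,user):
  lvl0: tbl 0x13, slot 5 ⇒ 0x27007 (P1/RW1/US1/PS0)
  lvl1: tbl 0x27, slot 27 ⇒ 0x2A007 (P1/RW1/US1/PS0)
  lvl2: tbl 0x2A, slot 7 ⇒ 0x2B007 (P1/RW1/US1/PS0)
  lvl3: tbl 0x2B, slot 0 ⇒ 0x2E003 (P1/RW1/US0/PS0)
  → PROTECTION_VIOLATION  (4 entries read)

Access #0 PA: 0x1D460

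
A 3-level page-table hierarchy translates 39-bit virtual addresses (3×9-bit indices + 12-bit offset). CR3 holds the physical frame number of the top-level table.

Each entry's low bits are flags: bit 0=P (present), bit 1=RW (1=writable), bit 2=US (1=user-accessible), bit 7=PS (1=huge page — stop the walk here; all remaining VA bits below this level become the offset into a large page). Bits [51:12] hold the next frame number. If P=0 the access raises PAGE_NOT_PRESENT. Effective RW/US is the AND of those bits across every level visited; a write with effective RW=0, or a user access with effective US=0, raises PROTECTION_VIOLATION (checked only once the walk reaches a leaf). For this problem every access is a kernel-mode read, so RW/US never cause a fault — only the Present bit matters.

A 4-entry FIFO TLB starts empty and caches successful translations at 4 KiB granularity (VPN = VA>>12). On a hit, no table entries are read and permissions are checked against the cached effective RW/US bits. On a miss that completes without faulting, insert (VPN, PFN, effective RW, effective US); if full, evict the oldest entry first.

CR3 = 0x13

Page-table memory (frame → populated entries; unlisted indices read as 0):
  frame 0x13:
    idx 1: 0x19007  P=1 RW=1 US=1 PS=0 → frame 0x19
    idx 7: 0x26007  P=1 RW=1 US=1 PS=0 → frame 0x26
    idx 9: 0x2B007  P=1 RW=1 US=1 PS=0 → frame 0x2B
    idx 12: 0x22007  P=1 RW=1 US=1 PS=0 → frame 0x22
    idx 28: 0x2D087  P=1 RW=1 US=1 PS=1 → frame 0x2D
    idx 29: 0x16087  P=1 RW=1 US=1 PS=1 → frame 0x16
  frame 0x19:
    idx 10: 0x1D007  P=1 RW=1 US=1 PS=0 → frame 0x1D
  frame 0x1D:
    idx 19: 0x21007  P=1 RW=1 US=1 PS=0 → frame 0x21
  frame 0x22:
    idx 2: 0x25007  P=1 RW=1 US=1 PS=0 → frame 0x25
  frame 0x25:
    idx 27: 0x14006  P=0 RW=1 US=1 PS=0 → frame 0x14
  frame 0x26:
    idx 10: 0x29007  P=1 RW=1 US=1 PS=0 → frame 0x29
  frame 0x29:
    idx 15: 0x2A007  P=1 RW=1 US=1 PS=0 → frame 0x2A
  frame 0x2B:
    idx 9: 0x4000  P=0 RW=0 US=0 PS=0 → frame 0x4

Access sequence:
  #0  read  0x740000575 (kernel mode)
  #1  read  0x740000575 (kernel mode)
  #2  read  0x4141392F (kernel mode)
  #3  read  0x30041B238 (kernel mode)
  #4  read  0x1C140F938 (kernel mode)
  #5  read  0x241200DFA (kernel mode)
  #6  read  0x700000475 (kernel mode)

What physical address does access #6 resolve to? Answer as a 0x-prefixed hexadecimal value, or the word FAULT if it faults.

Per-access translation:
#0 VA=0x740000575 (r,kernel):
  L0: frame=0x13 idx=29 entry=0x16087 [P=1 RW=1 US=1 PS=1]
  ✓ 0x16575 (huge @L0)  — 1 lookups
#1 VA=0x740000575 (r,kernel):
  TLB hit vpn=0x740000 → PA=0x16575
#2 VA=0x4141392F (r,kernel):
  L0: frame=0x13 idx=1 entry=0x19007 [P=1 RW=1 US=1 PS=0]
  L1: frame=0x19 idx=10 entry=0x1D007 [P=1 RW=1 US=1 PS=0]
  L2: frame=0x1D idx=19 entry=0x21007 [P=1 RW=1 US=1 PS=0]
  ✓ 0x2192F  — 3 lookups
#3 VA=0x30041B238 (r,kernel):
  L0: frame=0x13 idx=12 entry=0x22007 [P=1 RW=1 US=1 PS=0]
  L1: frame=0x22 idx=2 entry=0x25007 [P=1 RW=1 US=1 PS=0]
  L2: frame=0x25 idx=27 entry=0x14006 [P=0 RW=1 US=1 PS=0]
  ⇒ fault: PAGE_NOT_PRESENT  — 3 lookups
#4 VA=0x1C140F938 (r,kernel):
  L0: frame=0x13 idx=7 entry=0x26007 [P=1 RW=1 US=1 PS=0]
  L1: frame=0x26 idx=10 entry=0x29007 [P=1 RW=1 US=1 PS=0]
  L2: frame=0x29 idx=15 entry=0x2A007 [P=1 RW=1 US=1 PS=0]
  ✓ 0x2A938  — 3 lookups
#5 VA=0x241200DFA (r,kernel):
  L0: frame=0x13 idx=9 entry=0x2B007 [P=1 RW=1 US=1 PS=0]
  L1: frame=0x2B idx=9 entry=0x4000 [P=0 RW=0 US=0 PS=0]
  ⇒ fault: PAGE_NOT_PRESENT  — 2 lookups
#6 VA=0x700000475 (r,kernel):
  L0: frame=0x13 idx=28 entry=0x2D087 [P=1 RW=1 US=1 PS=1]
  ✓ 0x2D475 (huge @L0)  — 1 lookups

Access #6 PA: 0x2D475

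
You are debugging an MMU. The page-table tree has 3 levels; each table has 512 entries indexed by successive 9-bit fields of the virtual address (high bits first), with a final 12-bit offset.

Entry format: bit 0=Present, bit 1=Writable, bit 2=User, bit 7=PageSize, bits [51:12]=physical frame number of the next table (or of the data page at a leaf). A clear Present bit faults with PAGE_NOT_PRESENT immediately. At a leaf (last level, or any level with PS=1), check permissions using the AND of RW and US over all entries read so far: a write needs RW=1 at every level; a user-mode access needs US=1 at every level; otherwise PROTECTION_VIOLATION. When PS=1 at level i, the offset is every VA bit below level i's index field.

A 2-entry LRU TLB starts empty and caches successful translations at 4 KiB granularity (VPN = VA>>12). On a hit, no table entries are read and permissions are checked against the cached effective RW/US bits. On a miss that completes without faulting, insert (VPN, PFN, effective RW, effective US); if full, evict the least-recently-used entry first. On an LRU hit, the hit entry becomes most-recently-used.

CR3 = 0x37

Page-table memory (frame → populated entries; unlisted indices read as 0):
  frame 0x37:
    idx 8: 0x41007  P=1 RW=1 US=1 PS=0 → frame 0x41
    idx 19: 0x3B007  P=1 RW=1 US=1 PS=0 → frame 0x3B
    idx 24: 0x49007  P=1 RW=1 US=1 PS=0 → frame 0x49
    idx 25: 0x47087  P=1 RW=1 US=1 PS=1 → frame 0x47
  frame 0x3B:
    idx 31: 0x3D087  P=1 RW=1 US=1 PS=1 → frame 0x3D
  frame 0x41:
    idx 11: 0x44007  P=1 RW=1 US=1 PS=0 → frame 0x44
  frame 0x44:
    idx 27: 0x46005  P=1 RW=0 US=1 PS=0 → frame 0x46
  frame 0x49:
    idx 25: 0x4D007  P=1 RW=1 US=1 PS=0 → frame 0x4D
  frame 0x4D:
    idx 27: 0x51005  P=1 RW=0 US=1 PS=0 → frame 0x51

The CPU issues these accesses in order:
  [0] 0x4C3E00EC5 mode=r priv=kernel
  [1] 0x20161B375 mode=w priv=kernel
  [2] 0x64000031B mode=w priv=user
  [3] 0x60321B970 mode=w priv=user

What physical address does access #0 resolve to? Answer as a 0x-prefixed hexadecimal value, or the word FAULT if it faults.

Walk each access:
#0 VA=0x4C3E00EC5 (r,kernel):
  L0 @0x37[19] → 0x3B007  P=1,RW=1,US=1,PS=0
  L1 @0x3B[31] → 0x3D087  P=1,RW=1,US=1,PS=1
  ⇒ phys 0x3DEC5 (huge @L1)  [2 reads]
#1 VA=0x20161B375 (w,kernel):
  L0 @0x37[8] → 0x41007  P=1,RW=1,US=1,PS=0
  L1 @0x41[11] → 0x44007  P=1,RW=1,US=1,PS=0
  L2 @0x44[27] → 0x46005  P=1,RW=0,US=1,PS=0
  → PROTECTION_VIOLATION  (3 entries read)
#2 VA=0x64000031B (w,user):
  L0 @0x37[25] → 0x47087  P=1,RW=1,US=1,PS=1
  ⇒ phys 0x4731B (huge @L0)  [1 reads]
#3 VA=0x60321B970 (w,user):
  L0 @0x37[24] → 0x49007  P=1,RW=1,US=1,PS=0
  L1 @0x49[25] → 0x4D007  P=1,RW=1,US=1,PS=0
  L2 @0x4D[27] → 0x51005  P=1,RW=0,US=1,PS=0
  → PROTECTION_VIOLATION  (3 entries read)

Access #0 PA: 0x3DEC5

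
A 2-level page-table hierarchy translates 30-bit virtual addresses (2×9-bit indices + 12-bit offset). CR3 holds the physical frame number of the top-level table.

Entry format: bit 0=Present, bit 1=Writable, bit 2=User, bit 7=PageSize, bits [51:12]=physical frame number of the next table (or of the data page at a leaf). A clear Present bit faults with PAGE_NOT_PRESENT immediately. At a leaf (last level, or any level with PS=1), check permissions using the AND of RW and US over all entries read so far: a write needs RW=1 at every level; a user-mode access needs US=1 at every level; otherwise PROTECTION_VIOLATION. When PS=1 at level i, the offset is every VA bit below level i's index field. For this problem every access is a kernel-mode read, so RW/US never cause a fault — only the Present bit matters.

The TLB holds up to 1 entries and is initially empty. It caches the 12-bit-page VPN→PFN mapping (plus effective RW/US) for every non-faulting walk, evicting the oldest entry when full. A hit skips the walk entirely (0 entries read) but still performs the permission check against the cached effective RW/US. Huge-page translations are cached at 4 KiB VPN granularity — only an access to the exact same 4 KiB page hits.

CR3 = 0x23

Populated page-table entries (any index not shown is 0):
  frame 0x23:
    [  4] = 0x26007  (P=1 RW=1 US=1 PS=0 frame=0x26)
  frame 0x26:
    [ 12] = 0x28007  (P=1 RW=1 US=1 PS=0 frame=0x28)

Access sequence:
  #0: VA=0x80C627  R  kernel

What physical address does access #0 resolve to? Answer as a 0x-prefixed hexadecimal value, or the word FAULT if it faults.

Trace:
#0 VA=0x80C627 (r,kernel):
  L0 @0x23[4] → 0x26007  P=1,RW=1,US=1,PS=0
  L1 @0x26[12] → 0x28007  P=1,RW=1,US=1,PS=0
  ✓ 0x28627  — 2 lookups

Access #0 PA: 0x28627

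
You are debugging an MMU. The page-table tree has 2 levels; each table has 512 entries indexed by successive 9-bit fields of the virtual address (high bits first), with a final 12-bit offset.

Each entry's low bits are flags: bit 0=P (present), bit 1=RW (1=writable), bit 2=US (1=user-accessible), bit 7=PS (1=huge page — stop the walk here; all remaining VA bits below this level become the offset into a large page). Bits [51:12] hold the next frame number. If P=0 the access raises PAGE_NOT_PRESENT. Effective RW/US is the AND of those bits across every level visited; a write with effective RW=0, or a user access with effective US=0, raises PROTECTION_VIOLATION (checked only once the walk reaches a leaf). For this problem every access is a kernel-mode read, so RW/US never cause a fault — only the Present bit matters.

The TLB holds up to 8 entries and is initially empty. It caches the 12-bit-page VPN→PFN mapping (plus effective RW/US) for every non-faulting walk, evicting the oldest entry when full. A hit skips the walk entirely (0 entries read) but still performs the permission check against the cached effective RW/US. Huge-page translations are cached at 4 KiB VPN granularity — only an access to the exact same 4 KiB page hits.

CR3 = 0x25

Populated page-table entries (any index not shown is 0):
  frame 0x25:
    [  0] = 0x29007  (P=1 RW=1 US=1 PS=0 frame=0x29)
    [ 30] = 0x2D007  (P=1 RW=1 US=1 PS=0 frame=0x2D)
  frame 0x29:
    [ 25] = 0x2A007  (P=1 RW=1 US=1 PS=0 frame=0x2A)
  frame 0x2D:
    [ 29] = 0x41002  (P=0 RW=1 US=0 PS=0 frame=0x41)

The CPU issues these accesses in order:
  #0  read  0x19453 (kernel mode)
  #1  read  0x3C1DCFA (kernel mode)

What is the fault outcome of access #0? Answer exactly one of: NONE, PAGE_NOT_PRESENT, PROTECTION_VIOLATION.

Walk each access:
#0 VA=0x19453 (r,kernel):
  lvl0: tbl 0x25, slot 0 ⇒ 0x29007 (P1/RW1/US1/PS0)
  lvl1: tbl 0x29, slot 25 ⇒ 0x2A007 (P1/RW1/US1/PS0)
  → PA=0x2A453  (2 entries read)
#1 VA=0x3C1DCFA (r,kernel):
  lvl0: tbl 0x25, slot 30 ⇒ 0x2D007 (P1/RW1/US1/PS0)
  lvl1: tbl 0x2D, slot 29 ⇒ 0x41002 (P0/RW1/US0/PS0)
  ✗ PAGE_NOT_PRESENT  [2 reads]

Access #0 fault: NONE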